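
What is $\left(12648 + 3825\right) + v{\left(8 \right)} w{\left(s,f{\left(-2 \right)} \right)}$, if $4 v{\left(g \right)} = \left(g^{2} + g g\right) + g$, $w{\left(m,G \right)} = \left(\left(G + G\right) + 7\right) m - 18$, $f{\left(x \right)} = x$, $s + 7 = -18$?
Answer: $13311$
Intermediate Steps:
$s = -25$ ($s = -7 - 18 = -25$)
$w{\left(m,G \right)} = -18 + m \left(7 + 2 G\right)$ ($w{\left(m,G \right)} = \left(2 G + 7\right) m - 18 = \left(7 + 2 G\right) m - 18 = m \left(7 + 2 G\right) - 18 = -18 + m \left(7 + 2 G\right)$)
$v{\left(g \right)} = \frac{g^{2}}{2} + \frac{g}{4}$ ($v{\left(g \right)} = \frac{\left(g^{2} + g g\right) + g}{4} = \frac{\left(g^{2} + g^{2}\right) + g}{4} = \frac{2 g^{2} + g}{4} = \frac{g + 2 g^{2}}{4} = \frac{g^{2}}{2} + \frac{g}{4}$)
$\left(12648 + 3825\right) + v{\left(8 \right)} w{\left(s,f{\left(-2 \right)} \right)} = \left(12648 + 3825\right) + \frac{1}{4} \cdot 8 \left(1 + 2 \cdot 8\right) \left(-18 + 7 \left(-25\right) + 2 \left(-2\right) \left(-25\right)\right) = 16473 + \frac{1}{4} \cdot 8 \left(1 + 16\right) \left(-18 - 175 + 100\right) = 16473 + \frac{1}{4} \cdot 8 \cdot 17 \left(-93\right) = 16473 + 34 \left(-93\right) = 16473 - 3162 = 13311$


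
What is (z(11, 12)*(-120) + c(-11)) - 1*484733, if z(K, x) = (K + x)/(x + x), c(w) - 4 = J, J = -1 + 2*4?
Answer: -484837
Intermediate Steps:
J = 7 (J = -1 + 8 = 7)
c(w) = 11 (c(w) = 4 + 7 = 11)
z(K, x) = (K + x)/(2*x) (z(K, x) = (K + x)/((2*x)) = (K + x)*(1/(2*x)) = (K + x)/(2*x))
(z(11, 12)*(-120) + c(-11)) - 1*484733 = (((½)*(11 + 12)/12)*(-120) + 11) - 1*484733 = (((½)*(1/12)*23)*(-120) + 11) - 484733 = ((23/24)*(-120) + 11) - 484733 = (-115 + 11) - 484733 = -104 - 484733 = -484837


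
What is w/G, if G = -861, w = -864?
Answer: 288/287 ≈ 1.0035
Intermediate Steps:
w/G = -864/(-861) = -864*(-1/861) = 288/287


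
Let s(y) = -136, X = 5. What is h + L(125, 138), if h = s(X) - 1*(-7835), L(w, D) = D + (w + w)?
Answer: 8087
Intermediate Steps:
L(w, D) = D + 2*w
h = 7699 (h = -136 - 1*(-7835) = -136 + 7835 = 7699)
h + L(125, 138) = 7699 + (138 + 2*125) = 7699 + (138 + 250) = 7699 + 388 = 8087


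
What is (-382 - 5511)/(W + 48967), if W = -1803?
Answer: -5893/47164 ≈ -0.12495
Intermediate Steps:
(-382 - 5511)/(W + 48967) = (-382 - 5511)/(-1803 + 48967) = -5893/47164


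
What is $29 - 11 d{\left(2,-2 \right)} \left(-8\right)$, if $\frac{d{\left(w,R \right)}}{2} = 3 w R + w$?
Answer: $-51040$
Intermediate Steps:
$d{\left(w,R \right)} = 2 w + 6 R w$ ($d{\left(w,R \right)} = 2 \left(3 w R + w\right) = 2 \left(3 R w + w\right) = 2 \left(w + 3 R w\right) = 2 w + 6 R w$)
$29 - 11 d{\left(2,-2 \right)} \left(-8\right) = 29 - 11 \cdot 2 \cdot 2 \left(1 + 3 \left(-2\right)\right) \left(-8\right) = 29 - 11 \cdot 2 \cdot 2 \left(1 - 6\right) \left(-8\right) = 29 - 11 \cdot 2 \cdot 2 \left(-5\right) \left(-8\right) = 29 \left(-11\right) \left(-20\right) \left(-8\right) = 29 \cdot 220 \left(-8\right) = 29 \left(-1760\right) = -51040$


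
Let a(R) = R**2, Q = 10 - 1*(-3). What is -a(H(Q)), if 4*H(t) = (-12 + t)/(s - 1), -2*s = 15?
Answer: -1/1156 ≈ -0.00086505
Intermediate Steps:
s = -15/2 (s = -1/2*15 = -15/2 ≈ -7.5000)
Q = 13 (Q = 10 + 3 = 13)
H(t) = 6/17 - t/34 (H(t) = ((-12 + t)/(-15/2 - 1))/4 = ((-12 + t)/(-17/2))/4 = ((-12 + t)*(-2/17))/4 = (24/17 - 2*t/17)/4 = 6/17 - t/34)
-a(H(Q)) = -(6/17 - 1/34*13)**2 = -(6/17 - 13/34)**2 = -(-1/34)**2 = -1*1/1156 = -1/1156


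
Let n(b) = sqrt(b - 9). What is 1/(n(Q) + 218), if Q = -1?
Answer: 109/23767 - I*sqrt(10)/47534 ≈ 0.0045862 - 6.6527e-5*I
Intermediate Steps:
n(b) = sqrt(-9 + b)
1/(n(Q) + 218) = 1/(sqrt(-9 - 1) + 218) = 1/(sqrt(-10) + 218) = 1/(I*sqrt(10) + 218) = 1/(218 + I*sqrt(10))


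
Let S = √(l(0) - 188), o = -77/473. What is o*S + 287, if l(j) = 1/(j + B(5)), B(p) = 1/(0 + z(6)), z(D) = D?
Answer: 287 - 7*I*√182/43 ≈ 287.0 - 2.1962*I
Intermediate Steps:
o = -7/43 (o = -77*1/473 = -7/43 ≈ -0.16279)
B(p) = ⅙ (B(p) = 1/(0 + 6) = 1/6 = ⅙)
l(j) = 1/(⅙ + j) (l(j) = 1/(j + ⅙) = 1/(⅙ + j))
S = I*√182 (S = √(6/(1 + 6*0) - 188) = √(6/(1 + 0) - 188) = √(6/1 - 188) = √(6*1 - 188) = √(6 - 188) = √(-182) = I*√182 ≈ 13.491*I)
o*S + 287 = -7*I*√182/43 + 287 = 287 - 7*I*√182/43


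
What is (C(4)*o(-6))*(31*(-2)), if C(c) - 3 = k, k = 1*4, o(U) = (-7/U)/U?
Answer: 1519/18 ≈ 84.389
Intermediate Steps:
o(U) = -7/U²
k = 4
C(c) = 7 (C(c) = 3 + 4 = 7)
(C(4)*o(-6))*(31*(-2)) = (7*(-7/(-6)²))*(31*(-2)) = (7*(-7*1/36))*(-62) = (7*(-7/36))*(-62) = -49/36*(-62) = 1519/18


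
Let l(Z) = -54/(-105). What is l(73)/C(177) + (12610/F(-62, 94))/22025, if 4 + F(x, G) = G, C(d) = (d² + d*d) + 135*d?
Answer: 84968549/13344308775 ≈ 0.0063674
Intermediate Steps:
C(d) = 2*d² + 135*d (C(d) = (d² + d²) + 135*d = 2*d² + 135*d)
l(Z) = 18/35 (l(Z) = -54*(-1/105) = 18/35)
F(x, G) = -4 + G
l(73)/C(177) + (12610/F(-62, 94))/22025 = 18/(35*((177*(135 + 2*177)))) + (12610/(-4 + 94))/22025 = 18/(35*((177*(135 + 354)))) + (12610/90)*(1/22025) = 18/(35*((177*489))) + (12610*(1/90))*(1/22025) = (18/35)/86553 + (1261/9)*(1/22025) = (18/35)*(1/86553) + 1261/198225 = 2/336595 + 1261/198225 = 84968549/13344308775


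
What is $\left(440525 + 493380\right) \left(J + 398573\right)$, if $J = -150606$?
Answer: $231577621135$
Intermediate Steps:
$\left(440525 + 493380\right) \left(J + 398573\right) = \left(440525 + 493380\right) \left(-150606 + 398573\right) = 933905 \cdot 247967 = 231577621135$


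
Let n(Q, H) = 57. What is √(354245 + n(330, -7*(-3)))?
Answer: √354302 ≈ 595.23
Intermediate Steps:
√(354245 + n(330, -7*(-3))) = √(354245 + 57) = √354302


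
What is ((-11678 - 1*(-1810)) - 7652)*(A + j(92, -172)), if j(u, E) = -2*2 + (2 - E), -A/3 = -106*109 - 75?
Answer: -614198640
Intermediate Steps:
A = 34887 (A = -3*(-106*109 - 75) = -3*(-11554 - 75) = -3*(-11629) = 34887)
j(u, E) = -2 - E (j(u, E) = -4 + (2 - E) = -2 - E)
((-11678 - 1*(-1810)) - 7652)*(A + j(92, -172)) = ((-11678 - 1*(-1810)) - 7652)*(34887 + (-2 - 1*(-172))) = ((-11678 + 1810) - 7652)*(34887 + (-2 + 172)) = (-9868 - 7652)*(34887 + 170) = -17520*35057 = -614198640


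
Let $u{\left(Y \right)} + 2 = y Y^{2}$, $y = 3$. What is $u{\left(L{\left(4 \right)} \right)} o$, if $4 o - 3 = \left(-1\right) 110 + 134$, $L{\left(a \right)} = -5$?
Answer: $\frac{1971}{4} \approx 492.75$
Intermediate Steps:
$o = \frac{27}{4}$ ($o = \frac{3}{4} + \frac{\left(-1\right) 110 + 134}{4} = \frac{3}{4} + \frac{-110 + 134}{4} = \frac{3}{4} + \frac{1}{4} \cdot 24 = \frac{3}{4} + 6 = \frac{27}{4} \approx 6.75$)
$u{\left(Y \right)} = -2 + 3 Y^{2}$
$u{\left(L{\left(4 \right)} \right)} o = \left(-2 + 3 \left(-5\right)^{2}\right) \frac{27}{4} = \left(-2 + 3 \cdot 25\right) \frac{27}{4} = \left(-2 + 75\right) \frac{27}{4} = 73 \cdot \frac{27}{4} = \frac{1971}{4}$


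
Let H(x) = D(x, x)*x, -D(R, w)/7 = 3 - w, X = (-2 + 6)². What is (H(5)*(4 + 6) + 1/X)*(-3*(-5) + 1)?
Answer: 11201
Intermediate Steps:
X = 16 (X = 4² = 16)
D(R, w) = -21 + 7*w (D(R, w) = -7*(3 - w) = -21 + 7*w)
H(x) = x*(-21 + 7*x) (H(x) = (-21 + 7*x)*x = x*(-21 + 7*x))
(H(5)*(4 + 6) + 1/X)*(-3*(-5) + 1) = ((7*5*(-3 + 5))*(4 + 6) + 1/16)*(-3*(-5) + 1) = ((7*5*2)*10 + 1/16)*(15 + 1) = (70*10 + 1/16)*16 = (700 + 1/16)*16 = (11201/16)*16 = 11201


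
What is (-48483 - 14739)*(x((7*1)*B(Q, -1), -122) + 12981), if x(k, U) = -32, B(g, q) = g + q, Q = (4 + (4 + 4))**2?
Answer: -818661678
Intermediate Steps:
Q = 144 (Q = (4 + 8)**2 = 12**2 = 144)
(-48483 - 14739)*(x((7*1)*B(Q, -1), -122) + 12981) = (-48483 - 14739)*(-32 + 12981) = -63222*12949 = -818661678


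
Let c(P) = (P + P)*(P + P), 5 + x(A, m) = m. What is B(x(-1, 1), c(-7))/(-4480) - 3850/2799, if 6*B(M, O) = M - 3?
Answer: -4927067/3582720 ≈ -1.3752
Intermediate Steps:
x(A, m) = -5 + m
c(P) = 4*P² (c(P) = (2*P)*(2*P) = 4*P²)
B(M, O) = -½ + M/6 (B(M, O) = (M - 3)/6 = (-3 + M)/6 = -½ + M/6)
B(x(-1, 1), c(-7))/(-4480) - 3850/2799 = (-½ + (-5 + 1)/6)/(-4480) - 3850/2799 = (-½ + (⅙)*(-4))*(-1/4480) - 3850*1/2799 = (-½ - ⅔)*(-1/4480) - 3850/2799 = -7/6*(-1/4480) - 3850/2799 = 1/3840 - 3850/2799 = -4927067/3582720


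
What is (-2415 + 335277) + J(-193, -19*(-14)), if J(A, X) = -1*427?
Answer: 332435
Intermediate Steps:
J(A, X) = -427
(-2415 + 335277) + J(-193, -19*(-14)) = (-2415 + 335277) - 427 = 332862 - 427 = 332435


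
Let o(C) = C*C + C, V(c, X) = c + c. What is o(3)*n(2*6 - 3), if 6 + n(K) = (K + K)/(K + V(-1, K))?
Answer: -288/7 ≈ -41.143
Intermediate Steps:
V(c, X) = 2*c
n(K) = -6 + 2*K/(-2 + K) (n(K) = -6 + (K + K)/(K + 2*(-1)) = -6 + (2*K)/(K - 2) = -6 + (2*K)/(-2 + K) = -6 + 2*K/(-2 + K))
o(C) = C + C**2 (o(C) = C**2 + C = C + C**2)
o(3)*n(2*6 - 3) = (3*(1 + 3))*(4*(3 - (2*6 - 3))/(-2 + (2*6 - 3))) = (3*4)*(4*(3 - (12 - 3))/(-2 + (12 - 3))) = 12*(4*(3 - 1*9)/(-2 + 9)) = 12*(4*(3 - 9)/7) = 12*(4*(1/7)*(-6)) = 12*(-24/7) = -288/7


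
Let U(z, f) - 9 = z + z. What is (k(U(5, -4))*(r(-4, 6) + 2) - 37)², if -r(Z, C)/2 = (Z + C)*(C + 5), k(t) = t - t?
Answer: 1369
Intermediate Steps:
U(z, f) = 9 + 2*z (U(z, f) = 9 + (z + z) = 9 + 2*z)
k(t) = 0
r(Z, C) = -2*(5 + C)*(C + Z) (r(Z, C) = -2*(Z + C)*(C + 5) = -2*(C + Z)*(5 + C) = -2*(5 + C)*(C + Z))
(k(U(5, -4))*(r(-4, 6) + 2) - 37)² = (0*((-10*6 - 10*(-4) - 2*6² - 2*6*(-4)) + 2) - 37)² = (0*((-60 + 40 - 2*36 + 48) + 2) - 37)² = (0*((-60 + 40 - 72 + 48) + 2) - 37)² = (0*(-44 + 2) - 37)² = (0*(-42) - 37)² = (0 - 37)² = (-37)² = 1369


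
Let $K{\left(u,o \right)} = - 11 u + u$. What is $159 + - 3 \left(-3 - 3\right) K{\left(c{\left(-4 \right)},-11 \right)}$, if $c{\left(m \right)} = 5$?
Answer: $-741$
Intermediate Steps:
$K{\left(u,o \right)} = - 10 u$
$159 + - 3 \left(-3 - 3\right) K{\left(c{\left(-4 \right)},-11 \right)} = 159 + - 3 \left(-3 - 3\right) \left(\left(-10\right) 5\right) = 159 + \left(-3\right) \left(-6\right) \left(-50\right) = 159 + 18 \left(-50\right) = 159 - 900 = -741$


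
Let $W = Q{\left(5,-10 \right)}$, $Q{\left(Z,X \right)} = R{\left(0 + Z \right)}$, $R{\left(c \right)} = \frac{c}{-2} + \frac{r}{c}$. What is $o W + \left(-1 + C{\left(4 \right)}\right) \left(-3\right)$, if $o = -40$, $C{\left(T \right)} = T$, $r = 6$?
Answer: $43$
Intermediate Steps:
$R{\left(c \right)} = \frac{6}{c} - \frac{c}{2}$ ($R{\left(c \right)} = \frac{c}{-2} + \frac{6}{c} = c \left(- \frac{1}{2}\right) + \frac{6}{c} = - \frac{c}{2} + \frac{6}{c} = \frac{6}{c} - \frac{c}{2}$)
$Q{\left(Z,X \right)} = \frac{6}{Z} - \frac{Z}{2}$ ($Q{\left(Z,X \right)} = \frac{6}{0 + Z} - \frac{0 + Z}{2} = \frac{6}{Z} - \frac{Z}{2}$)
$W = - \frac{13}{10}$ ($W = \frac{6}{5} - \frac{5}{2} = - \frac{13}{10} \approx -1.3$)
$o W + \left(-1 + C{\left(4 \right)}\right) \left(-3\right) = \left(-40\right) \left(- \frac{13}{10}\right) + \left(-1 + 4\right) \left(-3\right) = 52 + 3 \left(-3\right) = 52 - 9 = 43$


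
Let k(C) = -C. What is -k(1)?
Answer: 1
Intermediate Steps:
-k(1) = -(-1) = -1*(-1) = 1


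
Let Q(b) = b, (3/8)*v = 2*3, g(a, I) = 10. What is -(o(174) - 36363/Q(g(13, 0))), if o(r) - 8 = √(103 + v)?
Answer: 36283/10 - √119 ≈ 3617.4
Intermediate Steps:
v = 16 (v = 8*(2*3)/3 = (8/3)*6 = 16)
o(r) = 8 + √119 (o(r) = 8 + √(103 + 16) = 8 + √119)
-(o(174) - 36363/Q(g(13, 0))) = -((8 + √119) - 36363/10) = -(-36283/10 + √119) = 36283/10 - √119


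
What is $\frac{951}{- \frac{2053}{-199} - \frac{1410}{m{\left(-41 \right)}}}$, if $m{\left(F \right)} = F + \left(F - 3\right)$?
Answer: $\frac{3217233}{91019} \approx 35.347$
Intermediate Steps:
$m{\left(F \right)} = -3 + 2 F$ ($m{\left(F \right)} = F + \left(-3 + F\right) = -3 + 2 F$)
$\frac{951}{- \frac{2053}{-199} - \frac{1410}{m{\left(-41 \right)}}} = \frac{951}{- \frac{2053}{-199} - \frac{1410}{-3 + 2 \left(-41\right)}} = \frac{951}{\left(-2053\right) \left(- \frac{1}{199}\right) - \frac{1410}{-3 - 82}} = \frac{951}{\frac{2053}{199} - \frac{1410}{-85}} = \frac{951}{\frac{2053}{199} - - \frac{282}{17}} = \frac{951}{\frac{2053}{199} + \frac{282}{17}} = \frac{951}{\frac{91019}{3383}} = 951 \cdot \frac{3383}{91019} = \frac{3217233}{91019}$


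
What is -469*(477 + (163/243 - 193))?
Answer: -32443075/243 ≈ -1.3351e+5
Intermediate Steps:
-469*(477 + (163/243 - 193)) = -469*(477 - 46736/243) = -469*69175/243 = -32443075/243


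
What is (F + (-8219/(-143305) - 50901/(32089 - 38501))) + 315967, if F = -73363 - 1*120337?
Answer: 112355028321253/918871660 ≈ 1.2228e+5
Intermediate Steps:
F = -193700 (F = -73363 - 120337 = -193700)
(F + (-8219/(-143305) - 50901/(32089 - 38501))) + 315967 = (-193700 + (-8219/(-143305) - 50901/(32089 - 38501))) + 315967 = (-193700 + (-8219*(-1/143305) - 50901/(-6412))) + 315967 = (-193700 + (8219/143305 - 50901*(-1/6412))) + 315967 = (-193700 + (8219/143305 + 50901/6412)) + 315967 = (-193700 + 7347068033/918871660) + 315967 = -177978093473967/918871660 + 315967 = 112355028321253/918871660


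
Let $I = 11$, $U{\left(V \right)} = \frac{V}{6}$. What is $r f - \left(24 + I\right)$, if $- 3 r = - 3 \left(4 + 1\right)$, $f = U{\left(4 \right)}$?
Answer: $- \frac{95}{3} \approx -31.667$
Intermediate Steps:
$U{\left(V \right)} = \frac{V}{6}$ ($U{\left(V \right)} = V \frac{1}{6} = \frac{V}{6}$)
$f = \frac{2}{3}$ ($f = \frac{1}{6} \cdot 4 = \frac{2}{3} \approx 0.66667$)
$r = 5$ ($r = - \frac{\left(-3\right) \left(4 + 1\right)}{3} = - \frac{\left(-3\right) 5}{3} = \left(- \frac{1}{3}\right) \left(-15\right) = 5$)
$r f - \left(24 + I\right) = 5 \cdot \frac{2}{3} - 35 = \frac{10}{3} - 35 = - \frac{95}{3}$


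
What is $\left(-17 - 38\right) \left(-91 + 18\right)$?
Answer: $4015$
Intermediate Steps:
$\left(-17 - 38\right) \left(-91 + 18\right) = \left(-17 - 38\right) \left(-73\right) = \left(-55\right) \left(-73\right) = 4015$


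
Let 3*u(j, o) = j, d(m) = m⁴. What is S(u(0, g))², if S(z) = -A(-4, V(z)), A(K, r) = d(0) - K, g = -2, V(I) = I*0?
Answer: 16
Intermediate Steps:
V(I) = 0
u(j, o) = j/3
A(K, r) = -K (A(K, r) = 0⁴ - K = 0 - K = -K)
S(z) = -4 (S(z) = -(-1)*(-4) = -1*4 = -4)
S(u(0, g))² = (-4)² = 16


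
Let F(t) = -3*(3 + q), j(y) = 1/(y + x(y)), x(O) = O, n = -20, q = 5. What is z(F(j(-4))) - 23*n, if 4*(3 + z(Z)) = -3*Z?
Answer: 475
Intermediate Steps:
j(y) = 1/(2*y) (j(y) = 1/(y + y) = 1/(2*y))
F(t) = -24 (F(t) = -3*(3 + 5) = -3*8 = -24)
z(Z) = -3 - 3*Z/4 (z(Z) = -3 + (-3*Z)/4 = -3 - 3*Z/4)
z(F(j(-4))) - 23*n = (-3 - ¾*(-24)) - 23*(-20) = (-3 + 18) + 460 = 15 + 460 = 475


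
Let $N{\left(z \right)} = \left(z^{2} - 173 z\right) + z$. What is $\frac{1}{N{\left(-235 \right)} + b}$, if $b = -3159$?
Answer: $\frac{1}{92486} \approx 1.0812 \cdot 10^{-5}$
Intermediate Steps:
$N{\left(z \right)} = z^{2} - 172 z$
$\frac{1}{N{\left(-235 \right)} + b} = \frac{1}{- 235 \left(-172 - 235\right) - 3159} = \frac{1}{\left(-235\right) \left(-407\right) - 3159} = \frac{1}{95645 - 3159} = \frac{1}{92486}$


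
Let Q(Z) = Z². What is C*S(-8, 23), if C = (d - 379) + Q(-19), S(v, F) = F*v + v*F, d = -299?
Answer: 116656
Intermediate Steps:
S(v, F) = 2*F*v (S(v, F) = F*v + F*v = 2*F*v)
C = -317 (C = (-299 - 379) + (-19)² = -678 + 361 = -317)
C*S(-8, 23) = -634*23*(-8) = -317*(-368) = 116656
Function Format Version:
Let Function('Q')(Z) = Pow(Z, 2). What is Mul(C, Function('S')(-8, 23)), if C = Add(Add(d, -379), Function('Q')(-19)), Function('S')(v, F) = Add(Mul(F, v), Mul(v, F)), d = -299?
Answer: 116656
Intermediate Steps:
Function('S')(v, F) = Mul(2, F, v) (Function('S')(v, F) = Add(Mul(F, v), Mul(F, v)) = Mul(2, F, v))
C = -317 (C = Add(Add(-299, -379), Pow(-19, 2)) = Add(-678, 361) = -317)
Mul(C, Function('S')(-8, 23)) = Mul(-317, Mul(2, 23, -8)) = Mul(-317, -368) = 116656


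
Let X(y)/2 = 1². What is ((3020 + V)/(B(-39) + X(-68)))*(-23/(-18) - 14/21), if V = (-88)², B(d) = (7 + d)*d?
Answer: 3289/625 ≈ 5.2624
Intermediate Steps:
B(d) = d*(7 + d)
X(y) = 2 (X(y) = 2*1² = 2*1 = 2)
V = 7744
((3020 + V)/(B(-39) + X(-68)))*(-23/(-18) - 14/21) = ((3020 + 7744)/(-39*(7 - 39) + 2))*(-23/(-18) - 14/21) = (10764/(-39*(-32) + 2))*(-23*(-1/18) - 14*1/21) = (10764/(1248 + 2))*(23/18 - ⅔) = (10764/1250)*(11/18) = (10764*(1/1250))*(11/18) = (5382/625)*(11/18) = 3289/625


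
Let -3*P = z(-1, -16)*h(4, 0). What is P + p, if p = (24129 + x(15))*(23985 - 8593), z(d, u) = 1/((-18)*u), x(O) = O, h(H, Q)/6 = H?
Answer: 13378480127/36 ≈ 3.7162e+8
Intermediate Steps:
h(H, Q) = 6*H
z(d, u) = -1/(18*u)
P = -1/36 (P = -(-1/18/(-16))*6*4/3 = -(-1/18*(-1/16))*24/3 = -24/864 = -⅓*1/12 = -1/36 ≈ -0.027778)
p = 371624448 (p = (24129 + 15)*(23985 - 8593) = 24144*15392 = 371624448)
P + p = -1/36 + 371624448 = 13378480127/36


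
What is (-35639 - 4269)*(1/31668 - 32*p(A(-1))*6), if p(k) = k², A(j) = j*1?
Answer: 60662704135/7917 ≈ 7.6623e+6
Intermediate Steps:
A(j) = j
(-35639 - 4269)*(1/31668 - 32*p(A(-1))*6) = (-35639 - 4269)*(1/31668 - 32*(-1)²*6) = -39908*(1/31668 - 32*1*6) = -39908*(1/31668 - 32*6) = -39908*(1/31668 - 192) = -39908*(-6080255/31668) = 60662704135/7917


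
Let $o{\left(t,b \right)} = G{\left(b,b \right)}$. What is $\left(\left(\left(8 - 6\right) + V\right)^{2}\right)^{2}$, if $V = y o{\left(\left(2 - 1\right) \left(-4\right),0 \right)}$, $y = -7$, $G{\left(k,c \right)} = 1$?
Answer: $625$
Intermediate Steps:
$o{\left(t,b \right)} = 1$
$V = -7$ ($V = \left(-7\right) 1 = -7$)
$\left(\left(\left(8 - 6\right) + V\right)^{2}\right)^{2} = \left(\left(\left(8 - 6\right) - 7\right)^{2}\right)^{2} = \left(\left(2 - 7\right)^{2}\right)^{2} = \left(\left(-5\right)^{2}\right)^{2} = 25^{2} = 625$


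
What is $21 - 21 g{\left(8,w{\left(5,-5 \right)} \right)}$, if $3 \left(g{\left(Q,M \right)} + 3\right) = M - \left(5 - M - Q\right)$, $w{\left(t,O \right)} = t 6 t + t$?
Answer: $-2107$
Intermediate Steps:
$w{\left(t,O \right)} = t + 6 t^{2}$ ($w{\left(t,O \right)} = 6 t t + t = 6 t^{2} + t = t + 6 t^{2}$)
$g{\left(Q,M \right)} = - \frac{14}{3} + \frac{Q}{3} + \frac{2 M}{3}$ ($g{\left(Q,M \right)} = -3 + \frac{M - \left(5 - M - Q\right)}{3} = -3 + \frac{M + \left(-5 + M + Q\right)}{3} = -3 + \frac{-5 + Q + 2 M}{3} = -3 + \left(- \frac{5}{3} + \frac{Q}{3} + \frac{2 M}{3}\right) = - \frac{14}{3} + \frac{Q}{3} + \frac{2 M}{3}$)
$21 - 21 g{\left(8,w{\left(5,-5 \right)} \right)} = 21 - 21 \left(- \frac{14}{3} + \frac{1}{3} \cdot 8 + \frac{2 \cdot 5 \left(1 + 6 \cdot 5\right)}{3}\right) = 21 - 21 \left(- \frac{14}{3} + \frac{8}{3} + \frac{2 \cdot 5 \left(1 + 30\right)}{3}\right) = 21 - 21 \left(- \frac{14}{3} + \frac{8}{3} + \frac{2 \cdot 5 \cdot 31}{3}\right) = 21 - 21 \left(- \frac{14}{3} + \frac{8}{3} + \frac{2}{3} \cdot 155\right) = 21 - 21 \left(- \frac{14}{3} + \frac{8}{3} + \frac{310}{3}\right) = 21 - 2128 = -2107$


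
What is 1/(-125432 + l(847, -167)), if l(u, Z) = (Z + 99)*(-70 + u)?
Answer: -1/178268 ≈ -5.6095e-6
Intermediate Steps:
l(u, Z) = (-70 + u)*(99 + Z) (l(u, Z) = (99 + Z)*(-70 + u) = (-70 + u)*(99 + Z))
1/(-125432 + l(847, -167)) = 1/(-125432 + (-6930 - 70*(-167) + 99*847 - 167*847)) = 1/(-125432 + (-6930 + 11690 + 83853 - 141449)) = 1/(-125432 - 52836) = 1/(-178268) = -1/178268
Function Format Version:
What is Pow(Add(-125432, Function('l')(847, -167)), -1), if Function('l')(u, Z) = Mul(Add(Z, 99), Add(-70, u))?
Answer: Rational(-1, 178268) ≈ -5.6095e-6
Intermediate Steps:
Function('l')(u, Z) = Mul(Add(-70, u), Add(99, Z)) (Function('l')(u, Z) = Mul(Add(99, Z), Add(-70, u)) = Mul(Add(-70, u), Add(99, Z)))
Pow(Add(-125432, Function('l')(847, -167)), -1) = Pow(Add(-125432, Add(-6930, Mul(-70, -167), Mul(99, 847), Mul(-167, 847))), -1) = Pow(Add(-125432, Add(-6930, 11690, 83853, -141449)), -1) = Pow(Add(-125432, -52836), -1) = Pow(-178268, -1) = Rational(-1, 178268)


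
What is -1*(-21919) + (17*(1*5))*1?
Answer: 22004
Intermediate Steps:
-1*(-21919) + (17*(1*5))*1 = 21919 + (17*5)*1 = 21919 + 85*1 = 21919 + 85 = 22004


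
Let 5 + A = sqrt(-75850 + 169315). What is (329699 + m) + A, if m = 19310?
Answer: 349004 + 3*sqrt(10385) ≈ 3.4931e+5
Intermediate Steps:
A = -5 + 3*sqrt(10385) (A = -5 + sqrt(-75850 + 169315) = -5 + sqrt(93465) = -5 + 3*sqrt(10385) ≈ 300.72)
(329699 + m) + A = (329699 + 19310) + (-5 + 3*sqrt(10385)) = 349009 + (-5 + 3*sqrt(10385)) = 349004 + 3*sqrt(10385)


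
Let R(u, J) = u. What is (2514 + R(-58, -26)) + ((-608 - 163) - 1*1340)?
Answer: 345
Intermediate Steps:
(2514 + R(-58, -26)) + ((-608 - 163) - 1*1340) = (2514 - 58) + ((-608 - 163) - 1*1340) = 2456 + (-771 - 1340) = 2456 - 2111 = 345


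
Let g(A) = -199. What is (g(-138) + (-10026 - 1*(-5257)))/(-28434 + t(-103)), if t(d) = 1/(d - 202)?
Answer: 1515240/8672371 ≈ 0.17472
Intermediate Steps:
t(d) = 1/(-202 + d)
(g(-138) + (-10026 - 1*(-5257)))/(-28434 + t(-103)) = (-199 + (-10026 - 1*(-5257)))/(-28434 + 1/(-202 - 103)) = (-199 + (-10026 + 5257))/(-28434 + 1/(-305)) = (-199 - 4769)/(-28434 - 1/305) = -4968/(-8672371/305) = -4968*(-305/8672371) = 1515240/8672371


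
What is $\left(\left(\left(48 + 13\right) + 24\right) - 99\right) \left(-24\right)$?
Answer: $336$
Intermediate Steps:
$\left(\left(\left(48 + 13\right) + 24\right) - 99\right) \left(-24\right) = \left(\left(61 + 24\right) - 99\right) \left(-24\right) = \left(85 - 99\right) \left(-24\right) = \left(-14\right) \left(-24\right) = 336$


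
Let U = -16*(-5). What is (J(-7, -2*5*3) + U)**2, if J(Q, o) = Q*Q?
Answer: 16641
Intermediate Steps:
J(Q, o) = Q**2
U = 80
(J(-7, -2*5*3) + U)**2 = ((-7)**2 + 80)**2 = (49 + 80)**2 = 129**2 = 16641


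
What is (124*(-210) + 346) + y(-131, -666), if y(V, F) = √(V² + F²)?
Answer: -25694 + √460717 ≈ -25015.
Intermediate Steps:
y(V, F) = √(F² + V²)
(124*(-210) + 346) + y(-131, -666) = (124*(-210) + 346) + √((-666)² + (-131)²) = (-26040 + 346) + √(443556 + 17161) = -25694 + √460717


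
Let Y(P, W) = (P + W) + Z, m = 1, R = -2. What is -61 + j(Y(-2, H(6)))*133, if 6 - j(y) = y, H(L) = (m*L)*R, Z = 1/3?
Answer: 7664/3 ≈ 2554.7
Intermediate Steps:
Z = ⅓ ≈ 0.33333
H(L) = -2*L (H(L) = (1*L)*(-2) = L*(-2) = -2*L)
Y(P, W) = ⅓ + P + W (Y(P, W) = (P + W) + ⅓ = ⅓ + P + W)
j(y) = 6 - y
-61 + j(Y(-2, H(6)))*133 = -61 + (6 - (⅓ - 2 - 2*6))*133 = -61 + (6 - (⅓ - 2 - 12))*133 = -61 + (6 - 1*(-41/3))*133 = -61 + (6 + 41/3)*133 = -61 + (59/3)*133 = -61 + 7847/3 = 7664/3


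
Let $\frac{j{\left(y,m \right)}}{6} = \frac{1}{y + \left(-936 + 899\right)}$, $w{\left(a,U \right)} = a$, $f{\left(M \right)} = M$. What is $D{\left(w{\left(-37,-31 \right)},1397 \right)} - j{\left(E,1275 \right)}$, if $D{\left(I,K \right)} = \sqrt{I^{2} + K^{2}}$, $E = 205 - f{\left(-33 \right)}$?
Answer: $- \frac{2}{67} + \sqrt{1952978} \approx 1397.5$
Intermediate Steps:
$E = 238$ ($E = 205 - -33 = 205 + 33 = 238$)
$j{\left(y,m \right)} = \frac{6}{-37 + y}$ ($j{\left(y,m \right)} = \frac{6}{y + \left(-936 + 899\right)} = \frac{6}{y - 37} = \frac{6}{-37 + y}$)
$D{\left(w{\left(-37,-31 \right)},1397 \right)} - j{\left(E,1275 \right)} = \sqrt{\left(-37\right)^{2} + 1397^{2}} - \frac{6}{-37 + 238} = \sqrt{1369 + 1951609} - \frac{6}{201} = \sqrt{1952978} - 6 \cdot \frac{1}{201} = \sqrt{1952978} - \frac{2}{67} = - \frac{2}{67} + \sqrt{1952978}$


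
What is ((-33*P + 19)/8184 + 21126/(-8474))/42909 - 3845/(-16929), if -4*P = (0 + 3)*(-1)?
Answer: 640140456431/2819170731168 ≈ 0.22707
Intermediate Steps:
P = ¾ (P = -(0 + 3)*(-1)/4 = -3*(-1)/4 = -¼*(-3) = ¾ ≈ 0.75000)
((-33*P + 19)/8184 + 21126/(-8474))/42909 - 3845/(-16929) = ((-33*¾ + 19)/8184 + 21126/(-8474))/42909 - 3845/(-16929) = ((-99/4 + 19)*(1/8184) + 21126*(-1/8474))*(1/42909) - 3845*(-1/16929) = (-23/4*1/8184 - 10563/4237)*(1/42909) + 3845/16929 = (-23/32736 - 10563/4237)*(1/42909) + 3845/16929 = -345887819/138702432*1/42909 + 3845/16929 = -345887819/5951582654688 + 3845/16929 = 640140456431/2819170731168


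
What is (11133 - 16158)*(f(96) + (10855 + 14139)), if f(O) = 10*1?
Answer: -125645100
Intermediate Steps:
f(O) = 10
(11133 - 16158)*(f(96) + (10855 + 14139)) = (11133 - 16158)*(10 + (10855 + 14139)) = -5025*(10 + 24994) = -5025*25004 = -125645100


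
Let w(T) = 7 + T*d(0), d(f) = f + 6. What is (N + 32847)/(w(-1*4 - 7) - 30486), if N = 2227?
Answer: -35074/30545 ≈ -1.1483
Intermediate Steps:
d(f) = 6 + f
w(T) = 7 + 6*T (w(T) = 7 + T*(6 + 0) = 7 + T*6 = 7 + 6*T)
(N + 32847)/(w(-1*4 - 7) - 30486) = (2227 + 32847)/((7 + 6*(-1*4 - 7)) - 30486) = 35074/((7 + 6*(-4 - 7)) - 30486) = 35074/((7 + 6*(-11)) - 30486) = 35074/((7 - 66) - 30486) = 35074/(-59 - 30486) = 35074/(-30545) = 35074*(-1/30545) = -35074/30545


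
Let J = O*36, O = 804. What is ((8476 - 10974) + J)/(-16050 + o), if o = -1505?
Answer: -26446/17555 ≈ -1.5065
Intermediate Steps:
J = 28944 (J = 804*36 = 28944)
((8476 - 10974) + J)/(-16050 + o) = ((8476 - 10974) + 28944)/(-16050 - 1505) = (-2498 + 28944)/(-17555) = 26446*(-1/17555) = -26446/17555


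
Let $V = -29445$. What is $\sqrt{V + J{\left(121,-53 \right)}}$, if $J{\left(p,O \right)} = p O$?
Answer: $i \sqrt{35858} \approx 189.36 i$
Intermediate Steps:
$J{\left(p,O \right)} = O p$
$\sqrt{V + J{\left(121,-53 \right)}} = \sqrt{-29445 - 6413} = \sqrt{-35858} = i \sqrt{35858}$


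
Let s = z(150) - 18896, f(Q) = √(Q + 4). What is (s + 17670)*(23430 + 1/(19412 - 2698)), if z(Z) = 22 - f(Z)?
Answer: -235748630642/8357 - 391609021*√154/16714 ≈ -2.8500e+7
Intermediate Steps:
f(Q) = √(4 + Q)
z(Z) = 22 - √(4 + Z)
s = -18874 - √154 (s = (22 - √(4 + 150)) - 18896 = (22 - √154) - 18896 = -18874 - √154 ≈ -18886.)
(s + 17670)*(23430 + 1/(19412 - 2698)) = ((-18874 - √154) + 17670)*(23430 + 1/(19412 - 2698)) = (-1204 - √154)*(23430 + 1/16714) = (-1204 - √154)*(391609021/16714) = -235748630642/8357 - 391609021*√154/16714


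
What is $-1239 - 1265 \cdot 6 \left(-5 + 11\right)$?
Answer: $-46779$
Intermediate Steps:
$-1239 - 1265 \cdot 6 \left(-5 + 11\right) = -1239 - 1265 \cdot 6 \cdot 6 = -1239 - 45540 = -46779$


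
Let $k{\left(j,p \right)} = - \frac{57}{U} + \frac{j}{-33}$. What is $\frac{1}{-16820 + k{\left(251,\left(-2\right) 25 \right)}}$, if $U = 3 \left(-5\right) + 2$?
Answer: $- \frac{429}{7217162} \approx -5.9442 \cdot 10^{-5}$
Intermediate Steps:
$U = -13$ ($U = -15 + 2 = -13$)
$k{\left(j,p \right)} = \frac{57}{13} - \frac{j}{33}$ ($k{\left(j,p \right)} = - \frac{57}{-13} + \frac{j}{-33} = \left(-57\right) \left(- \frac{1}{13}\right) + j \left(- \frac{1}{33}\right) = \frac{57}{13} - \frac{j}{33}$)
$\frac{1}{-16820 + k{\left(251,\left(-2\right) 25 \right)}} = \frac{1}{-16820 + \left(\frac{57}{13} - \frac{251}{33}\right)} = \frac{1}{-16820 - \frac{1382}{429}} = \frac{1}{- \frac{7217162}{429}} = - \frac{429}{7217162}$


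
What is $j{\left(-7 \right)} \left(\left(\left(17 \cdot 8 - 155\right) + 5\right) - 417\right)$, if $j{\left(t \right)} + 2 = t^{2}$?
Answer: $-20257$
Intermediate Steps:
$j{\left(t \right)} = -2 + t^{2}$
$j{\left(-7 \right)} \left(\left(\left(17 \cdot 8 - 155\right) + 5\right) - 417\right) = \left(-2 + \left(-7\right)^{2}\right) \left(\left(\left(17 \cdot 8 - 155\right) + 5\right) - 417\right) = \left(-2 + 49\right) \left(\left(\left(136 - 155\right) + 5\right) - 417\right) = 47 \left(\left(-19 + 5\right) - 417\right) = 47 \left(-14 - 417\right) = 47 \left(-431\right) = -20257$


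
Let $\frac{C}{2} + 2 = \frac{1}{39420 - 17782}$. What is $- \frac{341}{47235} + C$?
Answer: $- \frac{2047783904}{511035465} \approx -4.0071$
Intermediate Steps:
$C = - \frac{43275}{10819}$ ($C = -4 + \frac{2}{39420 - 17782} = -4 + \frac{2}{21638} = -4 + 2 \cdot \frac{1}{21638} = -4 + \frac{1}{10819} = - \frac{43275}{10819} \approx -3.9999$)
$- \frac{341}{47235} + C = - \frac{341}{47235} - \frac{43275}{10819} = - \frac{2047783904}{511035465}$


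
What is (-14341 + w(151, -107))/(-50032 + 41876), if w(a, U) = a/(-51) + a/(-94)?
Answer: 68772649/39099864 ≈ 1.7589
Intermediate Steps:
w(a, U) = -145*a/4794 (w(a, U) = a*(-1/51) + a*(-1/94) = -a/51 - a/94 = -145*a/4794)
(-14341 + w(151, -107))/(-50032 + 41876) = (-14341 - 145/4794*151)/(-50032 + 41876) = (-14341 - 21895/4794)/(-8156) = -68772649/4794*(-1/8156) = 68772649/39099864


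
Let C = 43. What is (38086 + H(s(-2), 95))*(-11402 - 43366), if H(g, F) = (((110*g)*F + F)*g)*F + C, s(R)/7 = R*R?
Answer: -42642738810672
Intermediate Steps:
s(R) = 7*R² (s(R) = 7*(R*R) = 7*R²)
H(g, F) = 43 + F*g*(F + 110*F*g) (H(g, F) = (((110*g)*F + F)*g)*F + 43 = ((110*F*g + F)*g)*F + 43 = ((F + 110*F*g)*g)*F + 43 = (g*(F + 110*F*g))*F + 43 = F*g*(F + 110*F*g) + 43 = 43 + F*g*(F + 110*F*g))
(38086 + H(s(-2), 95))*(-11402 - 43366) = (38086 + (43 + (7*(-2)²)*95² + 110*95²*(7*(-2)²)²))*(-11402 - 43366) = (38086 + (43 + (7*4)*9025 + 110*9025*(7*4)²))*(-54768) = (38086 + (43 + 28*9025 + 110*9025*28²))*(-54768) = (38086 + (43 + 252700 + 110*9025*784))*(-54768) = (38086 + (43 + 252700 + 778316000))*(-54768) = (38086 + 778568743)*(-54768) = 778606829*(-54768) = -42642738810672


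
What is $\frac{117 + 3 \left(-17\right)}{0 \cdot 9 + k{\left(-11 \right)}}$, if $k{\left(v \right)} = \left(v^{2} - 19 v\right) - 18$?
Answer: $\frac{11}{52} \approx 0.21154$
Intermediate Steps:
$k{\left(v \right)} = -18 + v^{2} - 19 v$
$\frac{117 + 3 \left(-17\right)}{0 \cdot 9 + k{\left(-11 \right)}} = \frac{117 + 3 \left(-17\right)}{0 \cdot 9 - \left(-191 - 121\right)} = \frac{117 - 51}{0 + \left(-18 + 121 + 209\right)} = \frac{66}{0 + 312} = \frac{66}{312} = 66 \cdot \frac{1}{312} = \frac{11}{52}$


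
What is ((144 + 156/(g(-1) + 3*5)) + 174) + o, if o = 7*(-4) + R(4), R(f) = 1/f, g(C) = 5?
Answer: 5961/20 ≈ 298.05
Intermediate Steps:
o = -111/4 (o = 7*(-4) + 1/4 = -28 + ¼ = -111/4 ≈ -27.750)
((144 + 156/(g(-1) + 3*5)) + 174) + o = ((144 + 156/(5 + 3*5)) + 174) - 111/4 = ((144 + 156/(5 + 15)) + 174) - 111/4 = ((144 + 156/20) + 174) - 111/4 = ((144 + 156*(1/20)) + 174) - 111/4 = ((144 + 39/5) + 174) - 111/4 = (759/5 + 174) - 111/4 = 1629/5 - 111/4 = 5961/20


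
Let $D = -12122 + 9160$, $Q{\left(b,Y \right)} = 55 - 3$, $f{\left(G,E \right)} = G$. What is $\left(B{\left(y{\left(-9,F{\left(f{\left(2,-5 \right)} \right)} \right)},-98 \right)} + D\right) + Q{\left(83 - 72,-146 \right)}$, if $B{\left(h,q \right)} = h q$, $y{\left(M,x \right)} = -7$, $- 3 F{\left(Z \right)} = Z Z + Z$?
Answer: $-2224$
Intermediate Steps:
$F{\left(Z \right)} = - \frac{Z}{3} - \frac{Z^{2}}{3}$ ($F{\left(Z \right)} = - \frac{Z Z + Z}{3} = - \frac{Z^{2} + Z}{3} = - \frac{Z + Z^{2}}{3} = - \frac{Z}{3} - \frac{Z^{2}}{3}$)
$Q{\left(b,Y \right)} = 52$ ($Q{\left(b,Y \right)} = 55 - 3 = 52$)
$D = -2962$
$\left(B{\left(y{\left(-9,F{\left(f{\left(2,-5 \right)} \right)} \right)},-98 \right)} + D\right) + Q{\left(83 - 72,-146 \right)} = \left(\left(-7\right) \left(-98\right) - 2962\right) + 52 = \left(686 - 2962\right) + 52 = -2276 + 52 = -2224$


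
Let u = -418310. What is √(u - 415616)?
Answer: I*√833926 ≈ 913.2*I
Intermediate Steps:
√(u - 415616) = √(-418310 - 415616) = √(-833926) = I*√833926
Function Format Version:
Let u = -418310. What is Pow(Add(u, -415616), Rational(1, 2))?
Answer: Mul(I, Pow(833926, Rational(1, 2))) ≈ Mul(913.20, I)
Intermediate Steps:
Pow(Add(u, -415616), Rational(1, 2)) = Pow(Add(-418310, -415616), Rational(1, 2)) = Pow(-833926, Rational(1, 2)) = Mul(I, Pow(833926, Rational(1, 2)))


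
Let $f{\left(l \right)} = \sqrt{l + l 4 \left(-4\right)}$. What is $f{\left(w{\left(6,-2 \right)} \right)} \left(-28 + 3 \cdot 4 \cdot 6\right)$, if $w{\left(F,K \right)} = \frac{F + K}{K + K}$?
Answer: $44 \sqrt{15} \approx 170.41$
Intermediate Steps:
$w{\left(F,K \right)} = \frac{F + K}{2 K}$
$f{\left(l \right)} = \sqrt{15} \sqrt{- l}$ ($f{\left(l \right)} = \sqrt{l + 4 l \left(-4\right)} = \sqrt{l - 16 l} = \sqrt{- 15 l} = \sqrt{15} \sqrt{- l}$)
$f{\left(w{\left(6,-2 \right)} \right)} \left(-28 + 3 \cdot 4 \cdot 6\right) = \sqrt{15} \sqrt{- \frac{6 - 2}{2 \left(-2\right)}} \left(-28 + 3 \cdot 4 \cdot 6\right) = \sqrt{15} \sqrt{- \frac{\left(-1\right) 4}{2 \cdot 2}} \left(-28 + 12 \cdot 6\right) = \sqrt{15} \sqrt{\left(-1\right) \left(-1\right)} \left(-28 + 72\right) = \sqrt{15} \sqrt{1} \cdot 44 = \sqrt{15} \cdot 1 \cdot 44 = \sqrt{15} \cdot 44 = 44 \sqrt{15}$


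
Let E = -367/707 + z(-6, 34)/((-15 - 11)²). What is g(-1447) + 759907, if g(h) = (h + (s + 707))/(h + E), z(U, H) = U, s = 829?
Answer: 262859385544909/345909969 ≈ 7.5991e+5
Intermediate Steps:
E = -126167/238966 (E = -367/707 - 6/(-15 - 11)² = -367*1/707 - 6/((-26)²) = -367/707 - 6/676 = -367/707 - 6*1/676 = -367/707 - 3/338 = -126167/238966 ≈ -0.52797)
g(h) = (1536 + h)/(-126167/238966 + h) (g(h) = (h + (829 + 707))/(h - 126167/238966) = (h + 1536)/(-126167/238966 + h) = (1536 + h)/(-126167/238966 + h))
g(-1447) + 759907 = 238966*(1536 - 1447)/(-126167 + 238966*(-1447)) + 759907 = 238966*89/(-126167 - 345783802) + 759907 = 238966*89/(-345909969) + 759907 = 238966*(-1/345909969)*89 + 759907 = -21267974/345909969 + 759907 = 262859385544909/345909969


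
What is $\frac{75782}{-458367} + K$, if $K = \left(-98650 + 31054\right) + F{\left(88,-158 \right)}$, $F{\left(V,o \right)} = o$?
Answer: $- \frac{4436610500}{65481} \approx -67754.0$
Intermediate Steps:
$K = -67754$ ($K = \left(-98650 + 31054\right) - 158 = -67596 - 158 = -67754$)
$\frac{75782}{-458367} + K = \frac{75782}{-458367} - 67754 = 75782 \left(- \frac{1}{458367}\right) - 67754 = - \frac{10826}{65481} - 67754 = - \frac{4436610500}{65481}$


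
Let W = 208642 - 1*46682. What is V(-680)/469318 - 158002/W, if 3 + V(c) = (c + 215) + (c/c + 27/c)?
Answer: -252378002915/258436527152 ≈ -0.97656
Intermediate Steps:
W = 161960 (W = 208642 - 46682 = 161960)
V(c) = 213 + c + 27/c (V(c) = -3 + ((c + 215) + (c/c + 27/c)) = -3 + ((215 + c) + (1 + 27/c)) = -3 + (216 + c + 27/c) = 213 + c + 27/c)
V(-680)/469318 - 158002/W = (213 - 680 + 27/(-680))/469318 - 158002/161960 = (213 - 680 + 27*(-1/680))*(1/469318) - 158002*1/161960 = (213 - 680 - 27/680)*(1/469318) - 79001/80980 = -317587/680*1/469318 - 79001/80980 = -317587/319136240 - 79001/80980 = -252378002915/258436527152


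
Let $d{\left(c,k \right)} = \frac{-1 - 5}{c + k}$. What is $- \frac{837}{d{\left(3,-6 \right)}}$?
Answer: $- \frac{837}{2} \approx -418.5$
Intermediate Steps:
$d{\left(c,k \right)} = - \frac{6}{c + k}$
$- \frac{837}{d{\left(3,-6 \right)}} = - \frac{837}{\left(-6\right) \frac{1}{3 - 6}} = - \frac{837}{\left(-6\right) \frac{1}{-3}} = - \frac{837}{\left(-6\right) \left(- \frac{1}{3}\right)} = - \frac{837}{2}$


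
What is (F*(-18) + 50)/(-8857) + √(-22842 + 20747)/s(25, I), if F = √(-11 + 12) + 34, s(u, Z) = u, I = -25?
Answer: 580/8857 + I*√2095/25 ≈ 0.065485 + 1.8308*I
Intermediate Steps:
F = 35 (F = √1 + 34 = 1 + 34 = 35)
(F*(-18) + 50)/(-8857) + √(-22842 + 20747)/s(25, I) = (35*(-18) + 50)/(-8857) + √(-22842 + 20747)/25 = (-630 + 50)*(-1/8857) + √(-2095)*(1/25) = -580*(-1/8857) + (I*√2095)*(1/25) = 580/8857 + I*√2095/25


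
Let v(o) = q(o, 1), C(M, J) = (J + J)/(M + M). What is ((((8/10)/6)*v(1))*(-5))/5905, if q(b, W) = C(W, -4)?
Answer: 8/17715 ≈ 0.00045159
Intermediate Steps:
C(M, J) = J/M (C(M, J) = (2*J)/((2*M)) = (2*J)*(1/(2*M)) = J/M)
q(b, W) = -4/W
v(o) = -4 (v(o) = -4/1 = -4*1 = -4)
((((8/10)/6)*v(1))*(-5))/5905 = ((((8/10)/6)*(-4))*(-5))/5905 = ((((8*(⅒))*(⅙))*(-4))*(-5))*(1/5905) = ((((⅘)*(⅙))*(-4))*(-5))*(1/5905) = (((2/15)*(-4))*(-5))*(1/5905) = -8/15*(-5)*(1/5905) = (8/3)*(1/5905) = 8/17715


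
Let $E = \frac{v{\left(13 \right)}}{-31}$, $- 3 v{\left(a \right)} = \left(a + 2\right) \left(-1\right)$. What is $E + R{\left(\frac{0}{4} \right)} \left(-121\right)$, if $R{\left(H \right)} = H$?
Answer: $- \frac{5}{31} \approx -0.16129$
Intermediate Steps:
$v{\left(a \right)} = \frac{2}{3} + \frac{a}{3}$ ($v{\left(a \right)} = - \frac{\left(a + 2\right) \left(-1\right)}{3} = - \frac{\left(2 + a\right) \left(-1\right)}{3} = - \frac{-2 - a}{3} = \frac{2}{3} + \frac{a}{3}$)
$E = - \frac{5}{31}$ ($E = \frac{\frac{2}{3} + \frac{1}{3} \cdot 13}{-31} = \left(\frac{2}{3} + \frac{13}{3}\right) \left(- \frac{1}{31}\right) = 5 \left(- \frac{1}{31}\right) = - \frac{5}{31} \approx -0.16129$)
$E + R{\left(\frac{0}{4} \right)} \left(-121\right) = - \frac{5}{31} + \frac{0}{4} \left(-121\right) = - \frac{5}{31} + 0 \cdot \frac{1}{4} \left(-121\right) = - \frac{5}{31} + 0 \left(-121\right) = - \frac{5}{31} + 0 = - \frac{5}{31}$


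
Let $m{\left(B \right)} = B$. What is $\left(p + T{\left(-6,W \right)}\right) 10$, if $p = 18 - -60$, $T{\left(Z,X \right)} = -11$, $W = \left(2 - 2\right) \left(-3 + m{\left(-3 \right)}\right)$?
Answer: $670$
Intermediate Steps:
$W = 0$ ($W = \left(2 - 2\right) \left(-3 - 3\right) = 0 \left(-6\right) = 0$)
$p = 78$ ($p = 18 + 60 = 78$)
$\left(p + T{\left(-6,W \right)}\right) 10 = \left(78 - 11\right) 10 = 67 \cdot 10 = 670$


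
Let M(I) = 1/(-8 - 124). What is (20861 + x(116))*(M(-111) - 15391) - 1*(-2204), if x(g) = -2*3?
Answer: -42368998187/132 ≈ -3.2098e+8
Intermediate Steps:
x(g) = -6
M(I) = -1/132 (M(I) = 1/(-132) = -1/132)
(20861 + x(116))*(M(-111) - 15391) - 1*(-2204) = (20861 - 6)*(-1/132 - 15391) - 1*(-2204) = 20855*(-2031613/132) + 2204 = -42369289115/132 + 2204 = -42368998187/132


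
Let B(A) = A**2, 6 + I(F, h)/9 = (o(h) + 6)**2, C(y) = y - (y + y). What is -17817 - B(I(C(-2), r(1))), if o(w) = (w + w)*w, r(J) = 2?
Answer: -2941917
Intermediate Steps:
o(w) = 2*w**2 (o(w) = (2*w)*w = 2*w**2)
C(y) = -y (C(y) = y - 2*y = -y)
I(F, h) = -54 + 9*(6 + 2*h**2)**2 (I(F, h) = -54 + 9*(2*h**2 + 6)**2 = -54 + 9*(6 + 2*h**2)**2)
-17817 - B(I(C(-2), r(1))) = -17817 - (-54 + 36*(3 + 2**2)**2)**2 = -17817 - (-54 + 36*(3 + 4)**2)**2 = -17817 - (-54 + 36*7**2)**2 = -17817 - (-54 + 36*49)**2 = -17817 - (-54 + 1764)**2 = -17817 - 1*1710**2 = -17817 - 1*2924100 = -17817 - 2924100 = -2941917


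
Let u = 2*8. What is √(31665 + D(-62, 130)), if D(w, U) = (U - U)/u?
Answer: √31665 ≈ 177.95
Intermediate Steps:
u = 16
D(w, U) = 0 (D(w, U) = (U - U)/16 = 0*(1/16) = 0)
√(31665 + D(-62, 130)) = √(31665 + 0) = √31665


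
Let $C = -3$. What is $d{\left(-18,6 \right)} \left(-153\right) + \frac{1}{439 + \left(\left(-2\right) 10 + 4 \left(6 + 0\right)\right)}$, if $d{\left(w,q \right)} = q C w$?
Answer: $- \frac{21960395}{443} \approx -49572.0$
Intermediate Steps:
$d{\left(w,q \right)} = - 3 q w$ ($d{\left(w,q \right)} = q \left(-3\right) w = - 3 q w$)
$d{\left(-18,6 \right)} \left(-153\right) + \frac{1}{439 + \left(\left(-2\right) 10 + 4 \left(6 + 0\right)\right)} = \left(-3\right) 6 \left(-18\right) \left(-153\right) + \frac{1}{439 + \left(\left(-2\right) 10 + 4 \left(6 + 0\right)\right)} = 324 \left(-153\right) + \frac{1}{439 + \left(-20 + 4 \cdot 6\right)} = -49572 + \frac{1}{439 + \left(-20 + 24\right)} = -49572 + \frac{1}{439 + 4} = -49572 + \frac{1}{443} = - \frac{21960395}{443}$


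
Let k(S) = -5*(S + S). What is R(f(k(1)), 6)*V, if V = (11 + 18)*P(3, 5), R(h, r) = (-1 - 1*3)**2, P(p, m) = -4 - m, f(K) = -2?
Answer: -4176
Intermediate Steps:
k(S) = -10*S
R(h, r) = 16 (R(h, r) = (-1 - 3)**2 = (-4)**2 = 16)
V = -261 (V = (11 + 18)*(-4 - 1*5) = 29*(-4 - 5) = 29*(-9) = -261)
R(f(k(1)), 6)*V = 16*(-261) = -4176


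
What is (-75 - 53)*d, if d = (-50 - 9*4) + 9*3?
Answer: 7552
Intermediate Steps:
d = -59 (d = (-50 - 36) + 27 = -86 + 27 = -59)
(-75 - 53)*d = (-75 - 53)*(-59) = -128*(-59) = 7552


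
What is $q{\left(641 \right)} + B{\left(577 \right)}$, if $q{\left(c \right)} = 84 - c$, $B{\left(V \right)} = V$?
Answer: $20$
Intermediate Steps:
$q{\left(641 \right)} + B{\left(577 \right)} = \left(84 - 641\right) + 577 = -557 + 577 = 20$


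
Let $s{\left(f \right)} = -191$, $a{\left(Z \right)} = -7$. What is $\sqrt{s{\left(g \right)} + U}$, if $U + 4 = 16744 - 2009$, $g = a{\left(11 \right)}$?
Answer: $2 \sqrt{3635} \approx 120.58$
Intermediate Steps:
$g = -7$
$U = 14731$ ($U = -4 + \left(16744 - 2009\right) = -4 + 14735 = 14731$)
$\sqrt{s{\left(g \right)} + U} = \sqrt{-191 + 14731} = \sqrt{14540} = 2 \sqrt{3635}$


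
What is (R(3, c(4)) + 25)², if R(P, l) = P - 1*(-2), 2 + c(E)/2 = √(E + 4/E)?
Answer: 900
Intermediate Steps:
c(E) = -4 + 2*√(E + 4/E)
R(P, l) = 2 + P (R(P, l) = P + 2 = 2 + P)
(R(3, c(4)) + 25)² = ((2 + 3) + 25)² = (5 + 25)² = 30² = 900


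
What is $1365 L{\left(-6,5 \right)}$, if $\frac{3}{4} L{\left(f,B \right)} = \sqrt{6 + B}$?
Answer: $1820 \sqrt{11} \approx 6036.3$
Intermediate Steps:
$L{\left(f,B \right)} = \frac{4 \sqrt{6 + B}}{3}$
$1365 L{\left(-6,5 \right)} = 1365 \frac{4 \sqrt{6 + 5}}{3} = 1365 \frac{4 \sqrt{11}}{3} = 1820 \sqrt{11}$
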